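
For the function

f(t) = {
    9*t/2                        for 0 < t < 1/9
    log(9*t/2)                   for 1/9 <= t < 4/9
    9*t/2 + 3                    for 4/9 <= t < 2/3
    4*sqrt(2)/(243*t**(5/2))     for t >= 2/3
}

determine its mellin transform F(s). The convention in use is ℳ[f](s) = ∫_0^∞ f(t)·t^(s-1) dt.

undo the common scale on t: 3*t on [0, 1/6); log(3*t) on [1/6, 2/3); 3*t + 3 on [2/3, 1); …
undo the common scale on t: t on [0, 1/2); log(t) on [1/2, 2); t + 3 on [2, 3); …
cuts at 1/9, 4/9, 2/3: linearity sums the 4 kernel integrals
the [0, 1/9) slice contributes ∫ 9*t/2·t^(s-1) dt
on [1/9, 4/9) integrate f = log(9*t/2) against the kernel
for t in [4/9, 2/3): the term is ∫ (9*t/2 + 3)·t^(s-1)
segment 2/3 to ∞ holds 4*sqrt(2)/(243*t**(5/2)); add its integral

(-270*2**(2*s)*s**2*(2*s - 5) + 54*2**(2*s)*s*(s + 1)*(2*s - 5)*log(2) - 162*2**(2*s)*s*(2*s - 5) - 54*2**(2*s)*(s + 1)*(2*s - 5) - 4*sqrt(3)*6**s*s**2*(s + 1) + 324*6**s*s**2*(2*s - 5) + 162*6**s*s*(2*s - 5) + 27*s**2*(2*s - 5) + 54*s*(s + 1)*(2*s - 5)*log(2) + (2*s - 5)*(54*s + 54))/(54*9**s*s**2*(s + 1)*(2*s - 5))
  -1 < Re(s) < 5/2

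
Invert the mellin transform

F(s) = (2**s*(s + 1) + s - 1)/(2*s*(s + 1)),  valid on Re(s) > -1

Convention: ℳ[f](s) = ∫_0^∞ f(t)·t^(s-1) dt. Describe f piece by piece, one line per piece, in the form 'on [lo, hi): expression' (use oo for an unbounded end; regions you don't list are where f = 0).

on [0, 1): t
on [1, 2): 1/2

decompose at 1; ℳ[f](s) sums the 2 pieces' integrals
between 0 and 1 the integrand is t·t^(s-1)
piece [1, 2): integrate 1/2 against the kernel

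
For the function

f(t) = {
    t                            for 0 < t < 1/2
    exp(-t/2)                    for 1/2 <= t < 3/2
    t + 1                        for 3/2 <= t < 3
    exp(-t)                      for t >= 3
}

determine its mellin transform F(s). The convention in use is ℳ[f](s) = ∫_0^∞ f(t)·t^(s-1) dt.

(2*2**s*s*(s + 1)*uppergamma(s, 3) - 5*3**s*s - 2*3**s + 2*4**s*s*(s + 1)*uppergamma(s, 1/4) - 2*4**s*s*(s + 1)*uppergamma(s, 3/4) + 8*6**s*s + 2*6**s + s)/(2*2**s*s*(s + 1))
  Re(s) > -1

summing 4 kernel integrals split by 1/2, 3/2, 3 yields ℳ[f](s)
[0, 1/2) adds the kernel integral of t
between 1/2 and 3/2 the integrand is exp(-t/2)·t^(s-1)
segment [3/2, 3) carries (t + 1); integrate it
[3, ∞) adds the kernel integral of exp(-t)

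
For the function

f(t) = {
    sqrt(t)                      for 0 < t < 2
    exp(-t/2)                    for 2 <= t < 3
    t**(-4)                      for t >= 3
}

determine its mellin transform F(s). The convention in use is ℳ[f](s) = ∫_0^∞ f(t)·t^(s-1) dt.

(2**s*(s - 4)*(2*s + 1)*uppergamma(s, 1) - 2**s*(s - 4)*(2*s + 1)*uppergamma(s, 3/2) + 2*2**(s + 1/2)*(s - 4) - 3**s*(2*s + 1)/81)/((s - 4)*(2*s + 1))
  -1/2 < Re(s) < 4

linearity at 2, 3 turns ℳ[f](s) into 3 summed integrals
segment 0 to 2 holds sqrt(t); add its integral
over [2, 3), the kernel integral of exp(-t/2) enters the sum
for t in [3, ∞): the term is ∫ t**(-4)·t^(s-1)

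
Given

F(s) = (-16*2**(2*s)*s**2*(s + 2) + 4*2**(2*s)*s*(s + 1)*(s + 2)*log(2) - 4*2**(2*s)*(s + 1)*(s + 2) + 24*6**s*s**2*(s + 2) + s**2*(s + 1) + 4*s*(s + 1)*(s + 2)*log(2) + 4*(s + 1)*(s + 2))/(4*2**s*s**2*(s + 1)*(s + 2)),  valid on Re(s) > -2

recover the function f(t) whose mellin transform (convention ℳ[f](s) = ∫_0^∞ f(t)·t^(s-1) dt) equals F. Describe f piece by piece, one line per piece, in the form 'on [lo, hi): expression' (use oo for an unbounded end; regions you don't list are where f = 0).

on [0, 1/2): t**2
on [1/2, 2): log(t)
on [2, 3): 2*t

along the cuts 1/2, 2, ℳ[f](s) splits into 3 integrals
on [0, 1/2): add ∫ t**2·t^(s-1) dt
on [1/2, 2) integrate f = log(t) against the kernel
over [2, 3), the kernel integral of 2*t enters the sum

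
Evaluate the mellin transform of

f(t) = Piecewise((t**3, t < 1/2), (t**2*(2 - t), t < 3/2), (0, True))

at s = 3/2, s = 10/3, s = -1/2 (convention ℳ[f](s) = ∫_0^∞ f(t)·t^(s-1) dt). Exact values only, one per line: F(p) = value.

F(3/2) = sqrt(2)*(-22 + 405*sqrt(3))/1008
F(10/3) = 3*2**(2/3)*(-11 + 1701*3**(1/3))/9728
F(-1/2) = sqrt(2)*(-14 + 33*sqrt(3))/60

the shared t-power comes off first: t on [0, 1/2); 2 - t on [1/2, 3/2)
decompose at 1/2; ℳ[f](s) sums the 2 pieces' integrals
for t in [0, 1/2): the term is ∫ t**3·t^(s-1)
[1/2, 3/2) adds the kernel integral of t**2*(2 - t)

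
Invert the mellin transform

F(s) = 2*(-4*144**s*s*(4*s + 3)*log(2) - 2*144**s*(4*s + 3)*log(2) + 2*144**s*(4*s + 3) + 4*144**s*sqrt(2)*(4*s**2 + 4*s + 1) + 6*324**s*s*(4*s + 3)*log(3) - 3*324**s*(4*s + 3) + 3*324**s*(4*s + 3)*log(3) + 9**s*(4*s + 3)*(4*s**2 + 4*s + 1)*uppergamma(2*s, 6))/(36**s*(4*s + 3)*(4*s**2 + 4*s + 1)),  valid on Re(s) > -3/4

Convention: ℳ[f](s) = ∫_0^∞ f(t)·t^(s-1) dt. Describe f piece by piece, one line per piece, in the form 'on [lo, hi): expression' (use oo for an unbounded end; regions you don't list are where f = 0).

on [0, 4): t**(3/4)
on [4, 9): sqrt(t)*log(sqrt(t))
on [9, oo): exp(-2*sqrt(t))

peel off the power substitution: t**(3/2) on [0, 2); t*log(t) on [2, 3); exp(-2*t) on [3, ∞)
breakpoints 4, 9: one integral from each of the 3 segments
on [0, 4) integrate f = t**(3/4) against the kernel
between 4 and 9 the integrand is sqrt(t)*log(sqrt(t))·t^(s-1)
on [9, ∞): add ∫ exp(-2*sqrt(t))·t^(s-1) dt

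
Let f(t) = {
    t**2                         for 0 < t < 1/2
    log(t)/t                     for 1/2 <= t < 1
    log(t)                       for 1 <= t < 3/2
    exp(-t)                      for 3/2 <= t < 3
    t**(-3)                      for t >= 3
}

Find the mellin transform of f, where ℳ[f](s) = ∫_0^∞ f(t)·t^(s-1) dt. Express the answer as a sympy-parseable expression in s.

summing 5 kernel integrals split by 1/2, 1, 3/2, 3 yields ℳ[f](s)
over [0, 1/2), the kernel integral of t**2 enters the sum
piece [1/2, 1): integrate log(t)/t against the kernel
∫ log(t)·t^(s-1) over [1, 3/2)
on [3/2, 3) integrate f = exp(-t) against the kernel
piece [3, ∞): integrate t**(-3) against the kernel

(108*2**s*s**2*(s - 3)*(s + 2)*(s**2 - 2*s + 1)*uppergamma(s, 3/2) - 108*2**s*s**2*(s - 3)*(s + 2)*(s**2 - 2*s + 1)*uppergamma(s, 3) - 108*2**s*s**2*(s - 3)*(s + 2) + 108*2**s*(s - 3)*(s + 2)*(s**2 - 2*s + 1) - 108*3**s*s*(s - 3)*(s + 2)*(s**2 - 2*s + 1)*log(2) + 108*3**s*s*(s - 3)*(s + 2)*(s**2 - 2*s + 1)*log(3) - 108*3**s*(s - 3)*(s + 2)*(s**2 - 2*s + 1) - 4*6**s*s**2*(s + 2)*(s**2 - 2*s + 1) + 216*s**3*(s - 3)*(s + 2)*log(2) - 216*s**2*(s - 3)*(s + 2)*log(2) + 216*s**2*(s - 3)*(s + 2) + 27*s**2*(s - 3)*(s**2 - 2*s + 1))/(108*2**s*s**2*(s - 3)*(s + 2)*(s**2 - 2*s + 1))
  -2 < Re(s) < 3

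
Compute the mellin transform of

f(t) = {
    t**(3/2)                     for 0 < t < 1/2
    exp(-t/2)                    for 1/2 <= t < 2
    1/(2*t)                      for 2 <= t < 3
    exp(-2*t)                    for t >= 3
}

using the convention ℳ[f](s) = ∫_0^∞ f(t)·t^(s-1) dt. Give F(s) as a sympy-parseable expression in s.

split f at 1/2, 2, 3: ℳ[f](s) collects 4 kernel integrals
for t in [0, 1/2): the term is ∫ t**(3/2)·t^(s-1)
the [1/2, 2) slice contributes ∫ exp(-t/2)·t^(s-1) dt
∫ over [2, 3) of 1/(2*t)·t^(s-1) joins the sum
segment [3, ∞) carries exp(-2*t); integrate it

(12*24**s*(s - 1)*(2*s + 3)*uppergamma(s, 1/4) - 12*24**s*(s - 1)*(2*s + 3)*uppergamma(s, 1) - 3*24**s*(2*s + 3) + 2*36**s*(2*s + 3) + 12*6**s*(s - 1)*(2*s + 3)*uppergamma(s, 6) + 6*sqrt(2)*6**s*(s - 1))/(12*12**s*(s - 1)*(2*s + 3))
  Re(s) > -3/2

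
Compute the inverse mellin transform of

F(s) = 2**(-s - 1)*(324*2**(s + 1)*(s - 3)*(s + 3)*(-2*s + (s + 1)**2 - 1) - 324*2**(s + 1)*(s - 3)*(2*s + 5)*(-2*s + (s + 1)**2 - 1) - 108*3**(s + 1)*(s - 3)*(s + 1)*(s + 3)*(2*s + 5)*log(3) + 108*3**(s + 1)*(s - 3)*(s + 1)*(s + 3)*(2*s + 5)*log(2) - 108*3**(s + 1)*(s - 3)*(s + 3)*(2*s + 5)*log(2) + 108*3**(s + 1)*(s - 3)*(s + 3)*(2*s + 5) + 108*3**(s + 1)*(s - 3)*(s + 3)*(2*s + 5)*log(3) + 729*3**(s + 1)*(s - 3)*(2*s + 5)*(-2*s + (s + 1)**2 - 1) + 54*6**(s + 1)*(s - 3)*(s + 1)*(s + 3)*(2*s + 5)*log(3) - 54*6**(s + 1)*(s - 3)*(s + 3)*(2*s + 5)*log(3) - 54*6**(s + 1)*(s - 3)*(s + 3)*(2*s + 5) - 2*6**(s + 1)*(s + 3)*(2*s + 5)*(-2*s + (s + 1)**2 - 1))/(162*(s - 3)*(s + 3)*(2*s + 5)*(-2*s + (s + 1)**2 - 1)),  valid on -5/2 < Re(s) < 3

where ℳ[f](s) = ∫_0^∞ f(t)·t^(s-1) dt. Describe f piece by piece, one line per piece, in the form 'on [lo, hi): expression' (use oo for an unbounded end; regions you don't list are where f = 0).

peel off the shared t-power: t**(7/2) on [0, 1); 2*t**4 on [1, 3/2); t*log(t) on [3/2, 3); …
strip the shared t-power: t**(3/2) on [0, 1); 2*t**2 on [1, 3/2); log(t)/t on [3/2, 3); …
slice at 1, 3/2, 3, transform all 4 pieces, and sum them
segment [0, 1) carries t**(5/2); integrate it
segment [1, 3/2) carries 2*t**3; integrate it
∫ log(t)·t^(s-1) over [3/2, 3)
for t in [3, ∞): the term is ∫ t**(-3)·t^(s-1)

on [0, 1): t**(5/2)
on [1, 3/2): 2*t**3
on [3/2, 3): log(t)
on [3, oo): t**(-3)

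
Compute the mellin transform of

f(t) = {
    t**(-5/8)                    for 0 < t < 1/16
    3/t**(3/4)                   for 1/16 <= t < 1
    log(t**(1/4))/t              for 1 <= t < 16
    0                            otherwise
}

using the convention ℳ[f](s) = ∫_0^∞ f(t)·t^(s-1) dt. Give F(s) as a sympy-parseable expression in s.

remove the shared t-power first: t**(3/8) on [0, 1/16); 3*t**(1/4) on [1/16, 1); log(t**(1/4)) on [1, 16)
undo the power substitution: t**(3/4) on [0, 1/4); 3*sqrt(t) on [1/4, 1); log(sqrt(t)) on [1, 4)
undo the power substitution: t**(3/2) on [0, 1/2); 3*t on [1/2, 1); log(t) on [1, 2)
decompose at 1/16, 1; ℳ[f](s) sums the 3 pieces' integrals
over [0, 1/16), the kernel integral of t**(-5/8) enters the sum
∫ 3/t**(3/4)·t^(s-1) over [1/16, 1)
for t in [1, 16): the term is ∫ log(t**(1/4))/t·t^(s-1)

2**(-4*s - 6)*(2**(4*s + 4)*(4*s - 3)*(8*s - 5) + 2**(4*s + 8)*(s - 1)**2*(24*s - 15) + 4*256**s*(s - 1)*(4*s - 3)*(8*s - 5)*log(2) - 256**s*(4*s - 3)*(8*s - 5) + (30720 - 49152*s)*(s - 1)**2 + sqrt(2)*(s - 1)**2*(8192*s - 6144))/((s - 1)**2*(4*s - 3)*(8*s - 5))
  Re(s) > 5/8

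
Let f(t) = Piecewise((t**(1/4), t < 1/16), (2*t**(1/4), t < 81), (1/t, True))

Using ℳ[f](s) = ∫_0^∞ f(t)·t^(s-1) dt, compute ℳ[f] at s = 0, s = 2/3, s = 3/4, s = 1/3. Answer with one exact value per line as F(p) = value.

reversing the power substitution: sqrt(t) on [0, 1/4); 2*sqrt(t) on [1/4, 9); t**(-2) on [9, ∞)
peel off the power substitution: t on [0, 1/2); 2*t on [1/2, 3); t**(-4) on [3, ∞)
integrate the 3 segments split at 1/16, 81, then add the results
between 0 and 1/16 the integrand is t**(1/4)·t^(s-1)
the [1/16, 81) slice contributes ∫ 2*t**(1/4)·t^(s-1) dt
segment [81, ∞) carries 1/t; integrate it

F(0) = 1783/81
F(2/3) = 2**(1/3)*(-9 + 3910*6**(2/3))/132
F(3/4) = 7837/48
F(1/3) = 2**(2/3)*(-54 + 3895*6**(1/3))/252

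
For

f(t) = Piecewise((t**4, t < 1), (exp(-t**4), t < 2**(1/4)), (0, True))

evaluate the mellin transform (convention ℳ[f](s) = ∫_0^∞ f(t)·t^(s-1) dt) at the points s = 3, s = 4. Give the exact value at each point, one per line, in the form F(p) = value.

F(3) = -uppergamma(3/4, 2)/4 + uppergamma(3/4, 1)/4 + 1/7
F(4) = (-2 + 2*E + exp(2))*exp(-2)/8

reversing the power substitution: t**2 on [0, 1); exp(-t**2) on [1, sqrt(2))
peel off the power substitution: t on [0, 1); exp(-t) on [1, 2)
cuts at 1: linearity sums the 2 kernel integrals
∫ t**4·t^(s-1) over [0, 1)
on [1, 2**(1/4)) integrate f = exp(-t**4) against the kernel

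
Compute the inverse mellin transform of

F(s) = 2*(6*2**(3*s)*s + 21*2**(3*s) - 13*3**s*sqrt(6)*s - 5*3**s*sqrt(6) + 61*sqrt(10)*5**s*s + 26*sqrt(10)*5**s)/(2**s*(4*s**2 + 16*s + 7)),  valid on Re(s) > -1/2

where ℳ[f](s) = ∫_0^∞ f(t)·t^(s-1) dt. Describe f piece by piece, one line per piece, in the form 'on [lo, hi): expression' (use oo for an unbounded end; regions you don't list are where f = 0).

treat the 3 regions marked off by 3/2, 5/2 separately and sum
segment 0 to 3/2 holds sqrt(t)/2; add its integral
on [3/2, 5/2) integrate f = 4*t**(7/2) against the kernel
over [5/2, 4), the kernel integral of 3*sqrt(t)/2 enters the sum

on [0, 3/2): sqrt(t)/2
on [3/2, 5/2): 4*t**(7/2)
on [5/2, 4): 3*sqrt(t)/2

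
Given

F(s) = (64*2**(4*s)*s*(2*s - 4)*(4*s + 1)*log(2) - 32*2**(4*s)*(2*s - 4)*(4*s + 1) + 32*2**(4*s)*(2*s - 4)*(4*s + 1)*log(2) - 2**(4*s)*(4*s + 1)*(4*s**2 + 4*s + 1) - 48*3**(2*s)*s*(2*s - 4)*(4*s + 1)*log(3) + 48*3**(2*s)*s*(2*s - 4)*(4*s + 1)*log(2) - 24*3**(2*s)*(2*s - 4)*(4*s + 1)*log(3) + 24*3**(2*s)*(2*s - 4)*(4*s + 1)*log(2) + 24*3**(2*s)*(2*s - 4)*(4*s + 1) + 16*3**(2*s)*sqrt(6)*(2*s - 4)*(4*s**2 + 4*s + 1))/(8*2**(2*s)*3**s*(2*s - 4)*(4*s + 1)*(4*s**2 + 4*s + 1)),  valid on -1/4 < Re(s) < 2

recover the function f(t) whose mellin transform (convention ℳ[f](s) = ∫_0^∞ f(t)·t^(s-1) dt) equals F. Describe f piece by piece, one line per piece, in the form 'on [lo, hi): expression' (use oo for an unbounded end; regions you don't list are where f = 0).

on [0, 3/4): 3**(1/4)*t**(1/4)
on [3/4, 4/3): sqrt(3)*sqrt(t)*log(sqrt(3)*sqrt(t))
on [4/3, oo): 1/(9*t**2)

peel off the common scale on t: t**(1/4) on [0, 9/4); sqrt(t)*log(sqrt(t)) on [9/4, 4); t**(-2) on [4, ∞)
invert the power substitution to get sqrt(t) on [0, 3/2); t*log(t) on [3/2, 2); t**(-4) on [2, ∞)
treat the 3 regions marked off by 3/4, 4/3 separately and sum
∫ 3**(1/4)*t**(1/4)·t^(s-1) over [0, 3/4)
piece [3/4, 4/3): integrate sqrt(3)*sqrt(t)*log(sqrt(3)*sqrt(t)) against the kernel
∫ 1/(9*t**2)·t^(s-1) over [4/3, ∞)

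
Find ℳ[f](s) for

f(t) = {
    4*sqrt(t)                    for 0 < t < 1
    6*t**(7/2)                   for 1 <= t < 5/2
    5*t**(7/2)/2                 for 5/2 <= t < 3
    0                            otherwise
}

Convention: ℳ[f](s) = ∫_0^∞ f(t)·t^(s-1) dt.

along the cuts 1, 5/2, ℳ[f](s) splits into 3 integrals
[0, 1) adds the kernel integral of 4*sqrt(t)
∫ 6*t**(7/2)·t^(s-1) over [1, 5/2)
segment 5/2 to 3 holds 5*t**(7/2)/2; add its integral

(5*3**(s + 7/2)*(2*s + 1) + 7*(5/2)**(s + 7/2)*(2*s + 1) - 8*s + 44)/((2*s + 1)*(2*s + 7))
  Re(s) > -1/2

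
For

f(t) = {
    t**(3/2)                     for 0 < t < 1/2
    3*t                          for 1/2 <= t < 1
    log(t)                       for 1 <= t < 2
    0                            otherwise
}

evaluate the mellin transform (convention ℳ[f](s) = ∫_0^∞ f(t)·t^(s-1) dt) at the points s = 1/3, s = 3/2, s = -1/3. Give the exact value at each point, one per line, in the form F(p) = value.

slice at 1/2, 1, transform all 3 pieces, and sum them
between 0 and 1/2 the integrand is t**(3/2)·t^(s-1)
over [1/2, 1), the kernel integral of 3*t enters the sum
[1, 2) adds the kernel integral of log(t)

F(1/3) = -9*2**(1/3) - 9*2**(2/3)/16 + 3*2**(1/6)/22 + 3*2**(1/3)*log(2) + 45/4
F(3/2) = sqrt(2)*(-748 + 960*log(2) + 607*sqrt(2))/720
F(-1/3) = -9*2**(2/3)/2 - 9*2**(1/3)/4 - 3*2**(2/3)*log(2)/2 + 3*2**(5/6)/14 + 27/2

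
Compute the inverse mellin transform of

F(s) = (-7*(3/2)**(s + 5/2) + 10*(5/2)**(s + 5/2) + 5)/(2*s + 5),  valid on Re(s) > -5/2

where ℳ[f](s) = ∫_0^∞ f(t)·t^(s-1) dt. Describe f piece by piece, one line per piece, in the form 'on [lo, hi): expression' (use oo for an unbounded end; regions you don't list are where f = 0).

on [0, 1): 4*t**(5/2)
on [1, 3/2): 3*t**(5/2)/2
on [3/2, 5/2): 5*t**(5/2)

breakpoints 1, 3/2: one integral from each of the 3 segments
∫ 4*t**(5/2)·t^(s-1) over [0, 1)
∫ 3*t**(5/2)/2·t^(s-1) over [1, 3/2)
between 3/2 and 5/2 the integrand is 5*t**(5/2)·t^(s-1)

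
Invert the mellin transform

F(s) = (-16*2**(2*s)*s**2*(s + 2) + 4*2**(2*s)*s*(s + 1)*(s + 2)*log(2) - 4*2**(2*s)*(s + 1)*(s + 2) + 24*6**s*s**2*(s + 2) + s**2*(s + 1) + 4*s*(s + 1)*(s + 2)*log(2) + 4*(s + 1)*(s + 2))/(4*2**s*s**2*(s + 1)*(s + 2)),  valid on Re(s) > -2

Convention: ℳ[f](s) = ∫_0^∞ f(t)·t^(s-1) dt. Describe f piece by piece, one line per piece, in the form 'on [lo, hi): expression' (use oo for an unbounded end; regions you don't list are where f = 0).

integrate the 3 segments split at 1/2, 2, then add the results
[0, 1/2) adds the kernel integral of t**2
on [1/2, 2): add ∫ log(t)·t^(s-1) dt
over [2, 3), the kernel integral of 2*t enters the sum

on [0, 1/2): t**2
on [1/2, 2): log(t)
on [2, 3): 2*t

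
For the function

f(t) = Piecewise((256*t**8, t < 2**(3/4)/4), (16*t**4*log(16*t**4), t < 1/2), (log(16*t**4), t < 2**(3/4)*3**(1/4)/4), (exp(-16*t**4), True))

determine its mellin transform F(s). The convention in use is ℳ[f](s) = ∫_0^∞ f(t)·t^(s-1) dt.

the common scale on t comes off first: t**8 on [0, 2**(3/4)/2); t**4*log(t**4) on [2**(3/4)/2, 1); log(t**4) on [1, 2**(3/4)*3**(1/4)/2); …
the power substitution comes off first: t**4 on [0, sqrt(2)/2); t**2*log(t**2) on [sqrt(2)/2, 1); log(t**2) on [1, sqrt(6)/2); …
peel off the power substitution: t**2 on [0, 1/2); t*log(t) on [1/2, 1); log(t) on [1, 3/2); …
decompose at 2**(3/4)/4, 1/2, 2**(3/4)*3**(1/4)/4; ℳ[f](s) sums the 4 pieces' integrals
piece [0, 2**(3/4)/4): integrate 256*t**8 against the kernel
piece [2**(3/4)/4, 1/2): integrate 16*t**4*log(16*t**4) against the kernel
over [1/2, 2**(3/4)*3**(1/4)/4), the kernel integral of log(16*t**4) enters the sum
piece [2**(3/4)*3**(1/4)/4, ∞): integrate exp(-16*t**4) against the kernel

(2**(3/4)/4)**s*(2**(s/4)*s**2*(s + 8)*(s**2 + 8*s + 16)*uppergamma(s/4, 3/2) - 16*2**(s/4)*s**2*(s + 8) + 16*2**(s/4)*(s + 8)*(s**2 + 8*s + 16) + 3**(s/4)*s*(s + 8)*(-4*log(2) + 4*log(3))*(s**2 + 8*s + 16) - 16*3**(s/4)*(s + 8)*(s**2 + 8*s + 16) + s**3*(s + 8)*log(4) + 8*s**2*(s + 8)*log(2) + 8*s**2*(s + 8) + s**2*(s**2 + 8*s + 16))/(4*s**2*(s + 8)*(s**2 + 8*s + 16))
  Re(s) > -8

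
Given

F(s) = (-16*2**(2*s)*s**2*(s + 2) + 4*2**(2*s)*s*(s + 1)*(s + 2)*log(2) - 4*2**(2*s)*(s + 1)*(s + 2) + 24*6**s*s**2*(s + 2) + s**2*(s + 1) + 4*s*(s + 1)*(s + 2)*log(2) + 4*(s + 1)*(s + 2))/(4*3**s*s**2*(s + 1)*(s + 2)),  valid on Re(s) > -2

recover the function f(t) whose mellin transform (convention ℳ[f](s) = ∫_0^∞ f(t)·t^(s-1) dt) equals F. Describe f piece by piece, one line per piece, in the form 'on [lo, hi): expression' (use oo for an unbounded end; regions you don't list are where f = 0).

on [0, 1/3): 9*t**2/4
on [1/3, 4/3): log(3*t/2)
on [4/3, 2): 3*t

peel off the common scale on t: t**2 on [0, 1/2); log(t) on [1/2, 2); 2*t on [2, 3)
treat the 3 regions marked off by 1/3, 4/3 separately and sum
[0, 1/3) adds the kernel integral of 9*t**2/4
on [1/3, 4/3): add ∫ log(3*t/2)·t^(s-1) dt
segment 4/3 to 2 holds 3*t; add its integral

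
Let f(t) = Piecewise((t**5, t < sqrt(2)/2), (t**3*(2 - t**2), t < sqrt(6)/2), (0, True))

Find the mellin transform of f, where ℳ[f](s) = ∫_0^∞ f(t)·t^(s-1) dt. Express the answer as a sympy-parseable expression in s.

back out the shared t-power: t**4 on [0, sqrt(2)/2); t**2*(2 - t**2) on [sqrt(2)/2, sqrt(6)/2)
back out the power substitution: t**2 on [0, 1/2); t*(2 - t) on [1/2, 3/2)
strip the shared t-power: t on [0, 1/2); 2 - t on [1/2, 3/2)
along the cuts sqrt(2)/2, ℳ[f](s) splits into 2 integrals
segment 0 to sqrt(2)/2 holds t**5; add its integral
for t in [sqrt(2)/2, sqrt(6)/2): the term is ∫ t**3*(2 - t**2)·t^(s-1)

2**(-s/2 - 5/2)*(3**(s/2 + 3/2)*(s + 3) + 8*3**(s/2 + 3/2) - 2*s - 14)/((s + 3)*(s + 5))
  Re(s) > -5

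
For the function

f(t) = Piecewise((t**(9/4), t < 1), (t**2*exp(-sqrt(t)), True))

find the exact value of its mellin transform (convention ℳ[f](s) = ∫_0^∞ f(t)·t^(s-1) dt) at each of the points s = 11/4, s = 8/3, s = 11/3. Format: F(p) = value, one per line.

F(11/4) = (E*(256 + 172297125*sqrt(pi)*erfc(1)) + 699553070)*exp(-1)/1280
F(8/3) = 12/59 + 2*uppergamma(28/3, 1)
F(11/3) = 12/71 + 2*uppergamma(34/3, 1)

remove the shared t-power first: t**(1/4) on [0, 1); exp(-sqrt(t)) on [1, ∞)
undo the power substitution: sqrt(t) on [0, 1); exp(-t) on [1, ∞)
slice at 1, transform all 2 pieces, and sum them
[0, 1) adds the kernel integral of t**(9/4)
piece [1, ∞): integrate t**2*exp(-sqrt(t)) against the kernel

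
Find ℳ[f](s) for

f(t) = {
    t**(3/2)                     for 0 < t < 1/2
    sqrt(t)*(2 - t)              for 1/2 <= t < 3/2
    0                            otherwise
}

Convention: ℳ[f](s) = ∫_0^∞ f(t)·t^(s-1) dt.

2**(-s - 1/2)*(3**(s + 1/2)*(2*s + 1) + 8*3**(s + 1/2) - 4*s - 10)/((2*s + 1)*(2*s + 3))
  Re(s) > -3/2

back out the shared t-power: t on [0, 1/2); 2 - t on [1/2, 3/2)
split f at 1/2: ℳ[f](s) collects 2 kernel integrals
on [0, 1/2): add ∫ t**(3/2)·t^(s-1) dt
segment 1/2 to 3/2 holds sqrt(t)*(2 - t); add its integral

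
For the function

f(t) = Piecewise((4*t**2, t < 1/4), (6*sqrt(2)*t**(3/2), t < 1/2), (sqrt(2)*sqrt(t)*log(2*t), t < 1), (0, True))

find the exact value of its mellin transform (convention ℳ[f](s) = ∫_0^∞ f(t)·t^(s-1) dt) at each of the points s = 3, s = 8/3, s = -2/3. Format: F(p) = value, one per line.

undo the common scale on t: t**2 on [0, 1/2); 3*t**(3/2) on [1/2, 1); sqrt(t)*log(t) on [1, 2)
invert the shared t-power to get t**(3/2) on [0, 1/2); 3*t on [1/2, 1); log(t) on [1, 2)
along the cuts 1/4, 1/2, ℳ[f](s) splits into 3 integrals
on [0, 1/4) integrate f = 4*t**2 against the kernel
segment 1/4 to 1/2 holds 6*sqrt(2)*t**(3/2); add its integral
piece [1/2, 1): integrate sqrt(2)*sqrt(t)*log(2*t) against the kernel

F(3) = sqrt(2)*(-31700 + 17747*sqrt(2) + 107520*log(2))/376320
F(8/3) = -36*sqrt(2)/361 - 9*2**(1/6)/1600 + 3*2**(2/3)/3584 + 3699*2**(1/3)/36100 + 6*sqrt(2)*log(2)/19
F(-2/3) = -36*sqrt(2) - 6*sqrt(2)*log(2) - 9*2**(5/6)/5 + 3*2**(1/3)/8 + 198*2**(2/3)/5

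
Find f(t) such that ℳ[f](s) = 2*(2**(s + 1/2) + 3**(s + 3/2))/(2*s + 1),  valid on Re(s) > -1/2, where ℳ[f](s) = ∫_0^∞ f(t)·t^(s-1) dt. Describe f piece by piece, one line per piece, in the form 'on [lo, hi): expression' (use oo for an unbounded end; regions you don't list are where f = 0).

the 2 pieces separated at 2 each add one integral
∫ 4*sqrt(t)·t^(s-1) over [0, 2)
on [2, 3): add ∫ 3*sqrt(t)·t^(s-1) dt

on [0, 2): 4*sqrt(t)
on [2, 3): 3*sqrt(t)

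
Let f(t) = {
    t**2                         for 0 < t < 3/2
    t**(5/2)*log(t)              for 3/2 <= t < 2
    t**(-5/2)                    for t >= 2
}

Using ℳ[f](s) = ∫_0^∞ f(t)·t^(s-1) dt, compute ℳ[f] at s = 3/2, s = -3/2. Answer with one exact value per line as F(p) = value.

remove the shared t-power first: t**3 on [0, 3/2); t**(7/2)*log(t) on [3/2, 2); t**(-3/2) on [2, ∞)
the shared t-power comes off first: t on [0, 3/2); t**(3/2)*log(t) on [3/2, 2); t**(-7/2) on [2, ∞)
undo the shared t-power: sqrt(t) on [0, 3/2); t*log(t) on [3/2, 2); t**(-4) on [2, ∞)
slice at 3/2, 2, transform all 3 pieces, and sum them
over [0, 3/2), the kernel integral of t**2 enters the sum
over [3/2, 2), the kernel integral of t**(5/2)*log(t) enters the sum
∫ over [2, ∞) of t**(-5/2)·t^(s-1) joins the sum

F(3/2) = -81*log(3)/64 - 47/256 + 27*sqrt(6)/56 + 337*log(2)/64
F(-3/2) = -31/64 + log(8*sqrt(6)/9) + sqrt(6)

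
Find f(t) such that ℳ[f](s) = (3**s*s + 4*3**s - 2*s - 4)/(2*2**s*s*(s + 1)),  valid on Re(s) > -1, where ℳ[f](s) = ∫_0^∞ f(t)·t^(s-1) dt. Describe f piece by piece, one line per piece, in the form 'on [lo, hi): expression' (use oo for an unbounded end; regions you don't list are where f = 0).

decompose at 1/2; ℳ[f](s) sums the 2 pieces' integrals
between 0 and 1/2 the integrand is t·t^(s-1)
on [1/2, 3/2) integrate f = (2 - t) against the kernel

on [0, 1/2): t
on [1/2, 3/2): 2 - t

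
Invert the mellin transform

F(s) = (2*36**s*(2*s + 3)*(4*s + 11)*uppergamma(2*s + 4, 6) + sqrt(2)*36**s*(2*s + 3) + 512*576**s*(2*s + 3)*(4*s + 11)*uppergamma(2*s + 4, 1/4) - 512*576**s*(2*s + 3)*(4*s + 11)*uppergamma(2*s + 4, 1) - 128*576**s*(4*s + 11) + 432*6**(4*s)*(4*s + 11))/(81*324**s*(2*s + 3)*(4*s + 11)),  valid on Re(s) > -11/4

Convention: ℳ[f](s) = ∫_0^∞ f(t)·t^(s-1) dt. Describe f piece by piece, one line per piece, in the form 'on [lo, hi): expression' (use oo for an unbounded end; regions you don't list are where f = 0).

on [0, 1/9): 3*sqrt(6)*t**(11/4)/4
on [1/9, 16/9): t**2*exp(-3*sqrt(t)/4)
on [16/9, 4): t**(3/2)/3
on [4, oo): t**2*exp(-3*sqrt(t))

invert the shared t-power to get 3*sqrt(6)*t**(3/4)/4 on [0, 1/9); exp(-3*sqrt(t)/4) on [1/9, 16/9); 1/(3*sqrt(t)) on [16/9, 4); …
the power substitution comes off first: 3*sqrt(6)*t**(3/2)/4 on [0, 1/3); exp(-3*t/4) on [1/3, 4/3); 1/(3*t) on [4/3, 2); …
peel off the common scale on t: t**(3/2) on [0, 1/2); exp(-t/2) on [1/2, 2); 1/(2*t) on [2, 3); …
cuts at 1/9, 16/9, 4: linearity sums the 4 kernel integrals
∫ over [0, 1/9) of 3*sqrt(6)*t**(11/4)/4·t^(s-1) joins the sum
between 1/9 and 16/9 the integrand is t**2*exp(-3*sqrt(t)/4)·t^(s-1)
for t in [16/9, 4): the term is ∫ t**(3/2)/3·t^(s-1)
on [4, ∞) integrate f = t**2*exp(-3*sqrt(t)) against the kernel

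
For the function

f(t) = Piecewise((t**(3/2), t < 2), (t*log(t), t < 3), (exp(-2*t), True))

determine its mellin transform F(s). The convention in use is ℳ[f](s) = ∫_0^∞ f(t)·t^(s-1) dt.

(-12**s*s*(2*s + 3)*log(4) - 12**s*(2*s + 3)*log(4) + 12**s*(4*s + 6) + 12**s*sqrt(2)*(4*s**2 + 8*s + 4) + 3*18**s*s*(2*s + 3)*log(3) + 18**s*(-6*s - 9) + 3*18**s*(2*s + 3)*log(3) + 3**s*(2*s + 3)*(s**2 + 2*s + 1)*uppergamma(s, 6))/(6**s*(2*s + 3)*(s**2 + 2*s + 1))
  Re(s) > -3/2

along the cuts 2, 3, ℳ[f](s) splits into 3 integrals
between 0 and 2 the integrand is t**(3/2)·t^(s-1)
on [2, 3): add ∫ t*log(t)·t^(s-1) dt
[3, ∞) adds the kernel integral of exp(-2*t)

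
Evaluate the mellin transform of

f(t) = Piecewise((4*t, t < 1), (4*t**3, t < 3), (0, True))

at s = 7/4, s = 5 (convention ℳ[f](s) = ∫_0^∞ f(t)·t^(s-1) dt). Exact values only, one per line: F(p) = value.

F(7/4) = 128/209 + 1296*3**(3/4)/19
F(5) = 9842/3

breakpoints 1: one integral from each of the 2 segments
[0, 1) adds the kernel integral of 4*t
piece [1, 3): integrate 4*t**3 against the kernel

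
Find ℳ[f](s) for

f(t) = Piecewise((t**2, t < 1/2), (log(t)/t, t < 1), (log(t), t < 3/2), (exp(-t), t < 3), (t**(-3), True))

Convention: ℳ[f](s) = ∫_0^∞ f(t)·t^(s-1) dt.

cuts at 1/2, 1, 3/2, 3: linearity sums the 5 kernel integrals
the [0, 1/2) slice contributes ∫ t**2·t^(s-1) dt
∫ over [1/2, 1) of log(t)/t·t^(s-1) joins the sum
between 1 and 3/2 the integrand is log(t)·t^(s-1)
between 3/2 and 3 the integrand is exp(-t)·t^(s-1)
segment 3 to ∞ holds t**(-3); add its integral

(108*2**s*s**2*(s - 3)*(s + 2)*(s**2 - 2*s + 1)*uppergamma(s, 3/2) - 108*2**s*s**2*(s - 3)*(s + 2)*(s**2 - 2*s + 1)*uppergamma(s, 3) - 108*2**s*s**2*(s - 3)*(s + 2) + 108*2**s*(s - 3)*(s + 2)*(s**2 - 2*s + 1) - 108*3**s*s*(s - 3)*(s + 2)*(s**2 - 2*s + 1)*log(2) + 108*3**s*s*(s - 3)*(s + 2)*(s**2 - 2*s + 1)*log(3) - 108*3**s*(s - 3)*(s + 2)*(s**2 - 2*s + 1) - 4*6**s*s**2*(s + 2)*(s**2 - 2*s + 1) + 216*s**3*(s - 3)*(s + 2)*log(2) - 216*s**2*(s - 3)*(s + 2)*log(2) + 216*s**2*(s - 3)*(s + 2) + 27*s**2*(s - 3)*(s**2 - 2*s + 1))/(108*2**s*s**2*(s - 3)*(s + 2)*(s**2 - 2*s + 1))
  -2 < Re(s) < 3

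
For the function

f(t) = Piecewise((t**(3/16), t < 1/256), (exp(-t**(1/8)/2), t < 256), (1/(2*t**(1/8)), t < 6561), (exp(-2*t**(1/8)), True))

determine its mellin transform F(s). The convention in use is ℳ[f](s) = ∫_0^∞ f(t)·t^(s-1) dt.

invert the power substitution to get t**(3/8) on [0, 1/16); exp(-t**(1/4)/2) on [1/16, 16); 1/(2*t**(1/4)) on [16, 81); …
remove the power substitution first: t**(3/4) on [0, 1/4); exp(-sqrt(t)/2) on [1/4, 4); 1/(2*sqrt(t)) on [4, 9); …
reversing the power substitution: t**(3/2) on [0, 1/2); exp(-t/2) on [1/2, 2); 1/(2*t) on [2, 3); …
cuts at 1/256, 256, 6561: linearity sums the 4 kernel integrals
segment [0, 1/256) carries t**(3/16); integrate it
segment 1/256 to 256 holds exp(-t**(1/8)/2); add its integral
over [256, 6561), the kernel integral of 1/(2*t**(1/8)) enters the sum
∫ over [6561, ∞) of exp(-2*t**(1/8))·t^(s-1) joins the sum

2*(-3*110075314176**s*(16*s + 3) + 12*24**(8*s)*(8*s - 1)*(16*s + 3)*uppergamma(8*s, 1/4) - 12*24**(8*s)*(8*s - 1)*(16*s + 3)*uppergamma(8*s, 1) + 2*2821109907456**s*(16*s + 3) + 12*6**(8*s)*(8*s - 1)*(16*s + 3)*uppergamma(8*s, 6) + 6*sqrt(2)*6**(8*s)*(8*s - 1))/(3*429981696**s*(8*s - 1)*(16*s + 3))
  Re(s) > -3/16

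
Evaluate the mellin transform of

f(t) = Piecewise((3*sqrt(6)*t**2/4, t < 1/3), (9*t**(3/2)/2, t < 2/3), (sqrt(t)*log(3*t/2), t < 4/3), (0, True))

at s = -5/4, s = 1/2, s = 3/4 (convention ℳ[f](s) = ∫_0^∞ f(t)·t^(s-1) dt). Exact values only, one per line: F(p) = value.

back out the shared t-power: 3*sqrt(6)*t**(3/2)/4 on [0, 1/3); 9*t/2 on [1/3, 2/3); log(3*t/2) on [2/3, 4/3)
reversing the common scale on t: t**(3/2) on [0, 1/2); 3*t on [1/2, 1); log(t) on [1, 2)
breakpoints 1/3, 2/3: one integral from each of the 3 segments
over [0, 1/3), the kernel integral of 3*sqrt(6)*t**2/4 enters the sum
∫ over [1/3, 2/3) of 9*t**(3/2)/2·t^(s-1) joins the sum
piece [2/3, 4/3): integrate sqrt(t)*log(3*t/2) against the kernel

F(-5/4) = 3**(3/4)*(-54 - 3*sqrt(2)*log(2) - sqrt(2) + 62*2**(1/4))/9
F(1/2) = sqrt(2)/30 + 1/12 + 4*log(2)/3
F(3/4) = 3**(3/4)*(-2037*sqrt(2) - 550 + 2640*sqrt(2)*log(2) + 3256*2**(1/4))/7425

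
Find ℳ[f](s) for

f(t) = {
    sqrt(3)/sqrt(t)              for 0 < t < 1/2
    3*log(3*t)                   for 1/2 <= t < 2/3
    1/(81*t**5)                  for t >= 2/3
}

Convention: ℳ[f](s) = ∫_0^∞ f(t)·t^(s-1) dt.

back out the shared t-power: sqrt(3)*sqrt(t) on [0, 1/2); 3*t*log(3*t) on [1/2, 2/3); 1/(81*t**4) on [2/3, ∞)
peel off the common scale on t: sqrt(t) on [0, 3/2); t*log(t) on [3/2, 2); t**(-4) on [2, ∞)
f breaks at 1/2, 2/3 into 3 integrals to sum
∫ over [0, 1/2) of sqrt(3)/sqrt(t)·t^(s-1) joins the sum
the [1/2, 2/3) slice contributes ∫ 3*log(3*t)·t^(s-1) dt
on [2/3, ∞): add ∫ 1/(81*t**5)·t^(s-1) dt

6**(1 - s)*(32*2**(2*s - 2)*(s - 5)*(s - 1)*(2*s - 1)*log(2) - 32*2**(2*s - 2)*(s - 5)*(2*s - 1) + 32*2**(2*s - 2)*(s - 5)*(2*s - 1)*log(2) - 2**(2*s - 2)*(2*s - 1)*(2*s + (s - 1)**2 - 1) - 24*3**(s - 1)*(s - 5)*(s - 1)*(2*s - 1)*log(3) + 24*3**(s - 1)*(s - 5)*(s - 1)*(2*s - 1)*log(2) - 24*3**(s - 1)*(s - 5)*(2*s - 1)*log(3) + 24*3**(s - 1)*(s - 5)*(2*s - 1)*log(2) + 24*3**(s - 1)*(s - 5)*(2*s - 1) + 16*3**(s - 1)*sqrt(6)*(s - 5)*(2*s + (s - 1)**2 - 1))/(16*(s - 5)*(2*s - 1)*(2*s + (s - 1)**2 - 1))
  1/2 < Re(s) < 5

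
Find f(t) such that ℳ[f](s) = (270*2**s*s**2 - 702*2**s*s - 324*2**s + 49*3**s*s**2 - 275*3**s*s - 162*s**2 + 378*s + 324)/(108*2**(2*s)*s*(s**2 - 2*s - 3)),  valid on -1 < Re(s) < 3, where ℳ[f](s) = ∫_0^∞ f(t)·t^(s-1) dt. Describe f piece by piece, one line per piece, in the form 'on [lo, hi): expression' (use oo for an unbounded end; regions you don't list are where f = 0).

on [0, 1/4): 2*t
on [1/4, 1/2): 4*t + 1
on [1/2, 3/4): t
on [3/4, oo): 1/(8*t**3)

undo the common scale on t: t on [0, 1/2); 2*t + 1 on [1/2, 1); t/2 on [1, 3/2); …
split f at 1/4, 1/2, 3/4: ℳ[f](s) collects 4 kernel integrals
on [0, 1/4): add ∫ 2*t·t^(s-1) dt
segment 1/4 to 1/2 holds (4*t + 1); add its integral
segment [1/2, 3/4) carries t; integrate it
the [3/4, ∞) slice contributes ∫ 1/(8*t**3)·t^(s-1) dt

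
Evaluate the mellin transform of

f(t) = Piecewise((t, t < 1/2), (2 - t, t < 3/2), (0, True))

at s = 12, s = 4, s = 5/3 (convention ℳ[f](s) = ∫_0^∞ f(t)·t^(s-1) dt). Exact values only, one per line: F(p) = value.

split f at 1/2: ℳ[f](s) collects 2 kernel integrals
piece [0, 1/2): integrate t against the kernel
for t in [1/2, 3/2): the term is ∫ (2 - t)·t^(s-1)

F(12) = 2125757/319488
F(4) = 159/160
F(5/3) = 3*2**(1/3)*(-22 + 51*3**(2/3))/320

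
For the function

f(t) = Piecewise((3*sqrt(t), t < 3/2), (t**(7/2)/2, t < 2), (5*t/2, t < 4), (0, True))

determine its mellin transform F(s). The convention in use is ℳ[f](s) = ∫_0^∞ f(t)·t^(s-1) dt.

(-5*2**(s + 1)*(2*s + 1)*(2*s + 7) + 2*2**(s + 7/2)*(s + 1)*(2*s + 1) + 12*(3/2)**(s + 1/2)*(s + 1)*(2*s + 7) - 2*(3/2)**(s + 7/2)*(s + 1)*(2*s + 1) + 5*4**(s + 1)*(2*s + 1)*(2*s + 7))/(2*(s + 1)*(2*s + 1)*(2*s + 7))
  Re(s) > -1/2

summing 3 kernel integrals split by 3/2, 2 yields ℳ[f](s)
piece [0, 3/2): integrate 3*sqrt(t) against the kernel
∫ t**(7/2)/2·t^(s-1) over [3/2, 2)
∫ 5*t/2·t^(s-1) over [2, 4)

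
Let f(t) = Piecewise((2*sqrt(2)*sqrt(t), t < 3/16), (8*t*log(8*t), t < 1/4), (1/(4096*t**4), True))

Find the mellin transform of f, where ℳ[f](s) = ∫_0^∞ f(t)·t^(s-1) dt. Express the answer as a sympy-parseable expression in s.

remove the common scale on t first: 2*sqrt(t) on [0, 3/8); 4*t*log(4*t) on [3/8, 1/2); 1/(256*t**4) on [1/2, ∞)
back out the common scale on t: sqrt(2)*sqrt(t) on [0, 3/4); 2*t*log(2*t) on [3/4, 1); 1/(16*t**4) on [1, ∞)
remove the common scale on t first: sqrt(t) on [0, 3/2); t*log(t) on [3/2, 2); t**(-4) on [2, ∞)
split f at 3/16, 1/4: ℳ[f](s) collects 3 kernel integrals
∫ 2*sqrt(2)*sqrt(t)·t^(s-1) over [0, 3/16)
the [3/16, 1/4) slice contributes ∫ 8*t*log(8*t)·t^(s-1) dt
on [1/4, ∞) integrate f = 1/(4096*t**4) against the kernel

(-32*2**(2*s)*(s - 4)*(2*s + 1) + 3**s*s*(s - 4)*(2*s + 1)*(-24*log(3) + 24*log(2)) + 3**s*(s - 4)*(2*s + 1)*(-24*log(3) + 24*log(2)) + 24*3**s*(s - 4)*(2*s + 1) + 16*3**s*sqrt(6)*(s - 4)*(s**2 + 2*s + 1) + 32*4**s*s*(s - 4)*(2*s + 1)*log(2) + 32*4**s*(s - 4)*(2*s + 1)*log(2) - 4**s*(2*s + 1)*(s**2 + 2*s + 1))/(16*2**(4*s)*(s - 4)*(2*s + 1)*(s**2 + 2*s + 1))
  -1/2 < Re(s) < 4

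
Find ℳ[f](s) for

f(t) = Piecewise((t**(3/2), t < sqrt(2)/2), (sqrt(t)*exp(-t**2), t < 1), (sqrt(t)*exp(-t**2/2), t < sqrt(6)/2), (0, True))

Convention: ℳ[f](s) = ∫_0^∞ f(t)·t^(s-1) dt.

back out the shared t-power: t on [0, sqrt(2)/2); exp(-t**2) on [sqrt(2)/2, 1); exp(-t**2/2) on [1, sqrt(6)/2)
the power substitution comes off first: sqrt(t) on [0, 1/2); exp(-t) on [1/2, 1); exp(-t/2) on [1, 3/2)
decompose at sqrt(2)/2, 1; ℳ[f](s) sums the 3 pieces' integrals
[0, sqrt(2)/2) adds the kernel integral of t**(3/2)
between sqrt(2)/2 and 1 the integrand is sqrt(t)*exp(-t**2)·t^(s-1)
over [1, sqrt(6)/2), the kernel integral of sqrt(t)*exp(-t**2/2) enters the sum

2**(3/4 - s/2)*(2**(s/2 + 1/4)*(2*s + 3)*uppergamma(s/2 + 1/4, 1/2) - 2**(s/2 + 1/4)*(2*s + 3)*uppergamma(s/2 + 1/4, 1) + 2**(s + 1/2)*(2*s + 3)*uppergamma(s/2 + 1/4, 1/2) - 2**(s + 1/2)*(2*s + 3)*uppergamma(s/2 + 1/4, 3/4) + 2*sqrt(2))/(4*(2*s + 3))
  Re(s) > -3/2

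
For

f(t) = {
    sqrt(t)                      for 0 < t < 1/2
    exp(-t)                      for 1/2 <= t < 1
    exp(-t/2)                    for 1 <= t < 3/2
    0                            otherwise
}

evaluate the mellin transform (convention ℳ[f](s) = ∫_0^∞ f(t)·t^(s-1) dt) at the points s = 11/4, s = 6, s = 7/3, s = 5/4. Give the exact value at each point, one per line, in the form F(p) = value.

F(11/4) = -4*2**(3/4)*uppergamma(11/4, 3/4) - uppergamma(11/4, 1) + 2**(3/4)/52 + uppergamma(11/4, 1/2) + 4*2**(3/4)*uppergamma(11/4, 1/2)
F(6) = -260103*exp(-3/4)/16 - 326*exp(-1) + sqrt(2)/832 + 411515*exp(-1/2)/32
F(7/3) = -4*2**(1/3)*uppergamma(7/3, 3/4) - uppergamma(7/3, 1) + 3*2**(1/6)/68 + uppergamma(7/3, 1/2) + 4*2**(1/3)*uppergamma(7/3, 1/2)
F(5/4) = -2*2**(1/4)*uppergamma(5/4, 3/4) - uppergamma(5/4, 1) + 2**(1/4)/7 + uppergamma(5/4, 1/2) + 2*2**(1/4)*uppergamma(5/4, 1/2)

f breaks at 1/2, 1 into 3 integrals to sum
over [0, 1/2), the kernel integral of sqrt(t) enters the sum
piece [1/2, 1): integrate exp(-t) against the kernel
on [1, 3/2): add ∫ exp(-t/2)·t^(s-1) dt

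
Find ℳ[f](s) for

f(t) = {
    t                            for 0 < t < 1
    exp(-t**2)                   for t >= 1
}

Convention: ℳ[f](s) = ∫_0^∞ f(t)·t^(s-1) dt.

((s + 1)*uppergamma(s/2, 1) + 2)/(2*(s + 1))
  Re(s) > -1

remove the power substitution first: sqrt(t) on [0, 1); exp(-t) on [1, ∞)
integrate the 2 segments split at 1, then add the results
on [0, 1) integrate f = t against the kernel
segment [1, ∞) carries exp(-t**2); integrate it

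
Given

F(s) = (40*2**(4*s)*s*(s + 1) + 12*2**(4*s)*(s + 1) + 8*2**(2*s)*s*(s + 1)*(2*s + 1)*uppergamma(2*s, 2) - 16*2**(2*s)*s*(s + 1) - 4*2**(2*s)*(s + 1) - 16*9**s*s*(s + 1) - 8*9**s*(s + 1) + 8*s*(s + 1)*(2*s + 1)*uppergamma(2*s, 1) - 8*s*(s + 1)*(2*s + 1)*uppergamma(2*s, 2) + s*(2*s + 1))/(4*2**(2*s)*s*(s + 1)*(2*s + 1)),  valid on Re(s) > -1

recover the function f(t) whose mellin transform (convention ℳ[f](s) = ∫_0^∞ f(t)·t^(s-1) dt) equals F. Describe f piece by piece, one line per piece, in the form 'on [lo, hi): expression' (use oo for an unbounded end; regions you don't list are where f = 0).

back out the power substitution: t**2 on [0, 1/2); exp(-2*t) on [1/2, 1); t + 1 on [1, 3/2); …
slice at 1/4, 1, 9/4, 4, transform all 5 pieces, and sum them
the [0, 1/4) slice contributes ∫ t·t^(s-1) dt
[1/4, 1) adds the kernel integral of exp(-2*sqrt(t))
on [1, 9/4): add ∫ (sqrt(t) + 1)·t^(s-1) dt
segment 9/4 to 4 holds (sqrt(t) + 3); add its integral
the [4, ∞) slice contributes ∫ exp(-sqrt(t))·t^(s-1) dt

on [0, 1/4): t
on [1/4, 1): exp(-2*sqrt(t))
on [1, 9/4): sqrt(t) + 1
on [9/4, 4): sqrt(t) + 3
on [4, oo): exp(-sqrt(t))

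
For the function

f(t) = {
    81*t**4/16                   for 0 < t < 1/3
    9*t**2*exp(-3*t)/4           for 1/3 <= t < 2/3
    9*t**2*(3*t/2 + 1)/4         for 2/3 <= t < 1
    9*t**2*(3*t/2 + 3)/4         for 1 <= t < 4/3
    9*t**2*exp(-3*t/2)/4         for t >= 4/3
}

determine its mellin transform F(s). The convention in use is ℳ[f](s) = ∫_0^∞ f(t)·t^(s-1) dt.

(320*2**(2*s)*(s + 2)*(s + 4) + 192*2**(2*s)*(s + 4) + 16*2**s*(s + 2)*(s + 3)*(s + 4)*uppergamma(s + 2, 2) - 32*2**s*(s + 2)*(s + 4) - 16*2**s*(s + 4) - 72*3**s*(s + 2)*(s + 4) - 72*3**s*(s + 4) + 4*(s + 2)*(s + 3)*(s + 4)*uppergamma(s + 2, 1) - 4*(s + 2)*(s + 3)*(s + 4)*uppergamma(s + 2, 2) + (s + 2)*(s + 3))/(16*3**s*(s + 2)*(s + 3)*(s + 4))
  Re(s) > -4

remove the common scale on t first: t**4 on [0, 1/2); t**2*exp(-2*t) on [1/2, 1); t**2*(t + 1) on [1, 3/2); …
reversing the shared t-power: t**3 on [0, 1/2); t*exp(-2*t) on [1/2, 1); t*(t + 1) on [1, 3/2); …
reversing the shared t-power: t**2 on [0, 1/2); exp(-2*t) on [1/2, 1); t + 1 on [1, 3/2); …
summing 5 kernel integrals split by 1/3, 2/3, 1, 4/3 yields ℳ[f](s)
segment 0 to 1/3 holds 81*t**4/16; add its integral
∫ 9*t**2*exp(-3*t)/4·t^(s-1) over [1/3, 2/3)
for t in [2/3, 1): the term is ∫ 9*t**2*(3*t/2 + 1)/4·t^(s-1)
segment [1, 4/3) carries 9*t**2*(3*t/2 + 3)/4; integrate it
on [4/3, ∞): add ∫ 9*t**2*exp(-3*t/2)/4·t^(s-1) dt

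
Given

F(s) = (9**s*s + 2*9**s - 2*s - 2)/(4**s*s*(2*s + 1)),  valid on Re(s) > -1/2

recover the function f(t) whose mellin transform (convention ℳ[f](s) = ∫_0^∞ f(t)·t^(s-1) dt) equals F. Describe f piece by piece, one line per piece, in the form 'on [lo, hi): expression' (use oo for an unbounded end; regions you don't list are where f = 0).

strip the power substitution: t on [0, 1/2); 2 - t on [1/2, 3/2)
summing 2 kernel integrals split by 1/4 yields ℳ[f](s)
piece [0, 1/4): integrate sqrt(t) against the kernel
segment [1/4, 9/4) carries (2 - sqrt(t)); integrate it

on [0, 1/4): sqrt(t)
on [1/4, 9/4): 2 - sqrt(t)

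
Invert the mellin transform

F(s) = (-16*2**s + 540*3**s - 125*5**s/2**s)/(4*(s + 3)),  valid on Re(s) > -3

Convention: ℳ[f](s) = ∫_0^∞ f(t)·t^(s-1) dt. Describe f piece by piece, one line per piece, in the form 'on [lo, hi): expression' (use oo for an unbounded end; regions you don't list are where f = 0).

linearity at 2, 5/2 turns ℳ[f](s) into 3 summed integrals
piece [0, 2): integrate 5*t**3/2 against the kernel
[2, 5/2) adds the kernel integral of 3*t**3
∫ 5*t**3·t^(s-1) over [5/2, 3)

on [0, 2): 5*t**3/2
on [2, 5/2): 3*t**3
on [5/2, 3): 5*t**3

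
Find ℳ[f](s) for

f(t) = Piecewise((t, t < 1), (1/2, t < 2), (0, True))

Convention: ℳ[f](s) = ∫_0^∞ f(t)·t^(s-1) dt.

split f at 1: ℳ[f](s) collects 2 kernel integrals
∫ t·t^(s-1) over [0, 1)
between 1 and 2 the integrand is 1/2·t^(s-1)

(2**s*(s + 1) + s - 1)/(2*s*(s + 1))
  Re(s) > -1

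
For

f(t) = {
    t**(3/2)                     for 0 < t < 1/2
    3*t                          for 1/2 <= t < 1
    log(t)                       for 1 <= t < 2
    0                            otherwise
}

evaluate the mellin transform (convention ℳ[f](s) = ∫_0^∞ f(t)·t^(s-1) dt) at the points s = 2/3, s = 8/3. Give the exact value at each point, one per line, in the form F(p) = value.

f breaks at 1/2, 1 into 3 integrals to sum
between 0 and 1/2 the integrand is t**(3/2)·t^(s-1)
between 1/2 and 1 the integrand is 3*t·t^(s-1)
segment [1, 2) carries log(t); integrate it

F(2/3) = -9*2**(2/3)/4 - 9*2**(1/3)/20 + 3*2**(5/6)/52 + 3*2**(2/3)*log(2)/2 + 81/20
F(8/3) = -9*2**(2/3)/16 - 9*2**(1/3)/176 + 3*2**(5/6)/400 + 675/704 + 3*2**(2/3)*log(2)/2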